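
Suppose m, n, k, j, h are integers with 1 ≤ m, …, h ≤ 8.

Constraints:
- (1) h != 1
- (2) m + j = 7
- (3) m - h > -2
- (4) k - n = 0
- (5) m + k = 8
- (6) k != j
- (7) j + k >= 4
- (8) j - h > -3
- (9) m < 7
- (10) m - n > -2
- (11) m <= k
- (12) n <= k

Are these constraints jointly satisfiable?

Satisfiable

Setting (m, n, k, j, h) = (4, 4, 4, 3, 3) satisfies everything: constraint 2: m + j = 7; constraint 3: m - h = 1, and the others follow.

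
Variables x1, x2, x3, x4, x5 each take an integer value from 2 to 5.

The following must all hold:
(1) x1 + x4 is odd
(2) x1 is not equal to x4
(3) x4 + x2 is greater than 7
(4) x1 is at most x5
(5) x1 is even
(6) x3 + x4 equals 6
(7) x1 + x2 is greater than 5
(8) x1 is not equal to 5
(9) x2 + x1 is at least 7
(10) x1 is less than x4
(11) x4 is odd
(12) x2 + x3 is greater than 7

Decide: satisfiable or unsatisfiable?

Satisfiable

One satisfying assignment is x1 = 2, x2 = 5, x3 = 3, x4 = 3, x5 = 3.
For the less obvious constraints — constraint 3: x4 + x2 = 8; constraint 6: x3 + x4 = 6 — and the others hold by inspection.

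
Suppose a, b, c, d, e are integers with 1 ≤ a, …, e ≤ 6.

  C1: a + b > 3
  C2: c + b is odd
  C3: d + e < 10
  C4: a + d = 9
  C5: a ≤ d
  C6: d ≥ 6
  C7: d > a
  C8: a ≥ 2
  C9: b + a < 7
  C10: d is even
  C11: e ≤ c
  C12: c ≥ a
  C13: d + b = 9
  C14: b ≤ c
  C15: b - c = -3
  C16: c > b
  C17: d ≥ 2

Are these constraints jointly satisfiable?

Satisfiable

Setting (a, b, c, d, e) = (3, 3, 6, 6, 2) satisfies everything: constraint 1: a + b = 6; constraint 3: d + e = 8; constraint 4: a + d = 9, and the others follow.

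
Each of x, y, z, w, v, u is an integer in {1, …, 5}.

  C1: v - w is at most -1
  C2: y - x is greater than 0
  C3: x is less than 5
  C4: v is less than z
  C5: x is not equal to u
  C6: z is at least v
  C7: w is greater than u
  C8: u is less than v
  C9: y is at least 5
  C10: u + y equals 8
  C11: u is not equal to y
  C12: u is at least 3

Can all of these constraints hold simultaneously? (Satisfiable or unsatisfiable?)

The assignment x = 2, y = 5, z = 5, w = 5, v = 4, u = 3 works:
  constraint 1 holds since v - w = -1.
  constraint 2 holds since y - x = 3.
The rest check out directly.

Satisfiable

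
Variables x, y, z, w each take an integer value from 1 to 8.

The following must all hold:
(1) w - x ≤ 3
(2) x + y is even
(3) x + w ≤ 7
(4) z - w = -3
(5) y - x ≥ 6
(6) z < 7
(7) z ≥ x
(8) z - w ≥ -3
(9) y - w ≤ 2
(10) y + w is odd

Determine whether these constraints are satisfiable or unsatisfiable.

Unsatisfiable

Constraints 1, 5, and 9 give x − w ≥ -3, w − y ≥ -2, y − x ≥ 6.
Adding all 3 inequalities: the left sides telescope to 0, and the right sides sum to (-3) + (-2) + 6 = 1. So 0 ≥ 1, which is false.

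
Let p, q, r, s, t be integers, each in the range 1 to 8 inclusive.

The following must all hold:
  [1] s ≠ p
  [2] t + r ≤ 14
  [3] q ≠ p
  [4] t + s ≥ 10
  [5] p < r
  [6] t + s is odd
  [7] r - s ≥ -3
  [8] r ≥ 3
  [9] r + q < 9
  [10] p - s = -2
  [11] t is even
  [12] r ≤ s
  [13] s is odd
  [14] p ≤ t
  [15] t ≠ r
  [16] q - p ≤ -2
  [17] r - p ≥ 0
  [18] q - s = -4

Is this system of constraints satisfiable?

Setting (p, q, r, s, t) = (3, 1, 5, 5, 6) satisfies everything: constraint 2: t + r = 11; constraint 4: t + s = 11, and the others follow.

Satisfiable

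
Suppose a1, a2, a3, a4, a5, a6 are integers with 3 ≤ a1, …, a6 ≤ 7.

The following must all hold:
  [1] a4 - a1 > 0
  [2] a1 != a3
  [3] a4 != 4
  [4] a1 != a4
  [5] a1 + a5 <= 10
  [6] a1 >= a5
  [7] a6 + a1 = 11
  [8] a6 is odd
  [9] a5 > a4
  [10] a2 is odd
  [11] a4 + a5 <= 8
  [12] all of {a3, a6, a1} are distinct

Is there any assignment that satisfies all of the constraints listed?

Unsatisfiable

Constraints 1, 6, and 9 give a5 ≤ a1, a1 < a4, a4 < a5. Chaining: a5 ≤ a1 < a4 < a5, which forces a5 < a5 — impossible.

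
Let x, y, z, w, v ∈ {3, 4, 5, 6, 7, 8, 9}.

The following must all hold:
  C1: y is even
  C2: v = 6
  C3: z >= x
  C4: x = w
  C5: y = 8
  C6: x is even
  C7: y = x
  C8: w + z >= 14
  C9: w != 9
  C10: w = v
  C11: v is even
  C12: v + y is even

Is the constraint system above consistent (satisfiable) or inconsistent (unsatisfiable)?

Constraint 5 fixes y = 8 and constraint 2 fixes v = 6. Constraints 4, 7, and 10 give y = x = w = v, so y = v. But 8 ≠ 6 — contradiction.

Unsatisfiable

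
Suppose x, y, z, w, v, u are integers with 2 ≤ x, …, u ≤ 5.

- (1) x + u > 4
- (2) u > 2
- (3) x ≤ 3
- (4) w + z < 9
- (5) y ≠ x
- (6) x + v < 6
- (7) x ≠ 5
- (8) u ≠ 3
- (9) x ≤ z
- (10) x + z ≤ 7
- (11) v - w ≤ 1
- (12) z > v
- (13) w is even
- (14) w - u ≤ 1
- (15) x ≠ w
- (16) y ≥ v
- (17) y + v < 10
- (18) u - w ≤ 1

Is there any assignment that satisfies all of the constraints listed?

Satisfiable

Try x = 2, y = 4, z = 4, w = 4, v = 3, u = 4.
Check constraint 1: x + u = 6; constraint 4: w + z = 8. The remaining constraints are straightforward to verify.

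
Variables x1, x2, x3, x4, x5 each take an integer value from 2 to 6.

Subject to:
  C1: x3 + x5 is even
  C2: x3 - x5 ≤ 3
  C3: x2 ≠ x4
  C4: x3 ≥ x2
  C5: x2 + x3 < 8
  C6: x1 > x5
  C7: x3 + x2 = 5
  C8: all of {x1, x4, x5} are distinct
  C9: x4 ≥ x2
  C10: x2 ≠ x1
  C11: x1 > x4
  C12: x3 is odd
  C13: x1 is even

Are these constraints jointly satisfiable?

Satisfiable

The assignment x1 = 6, x2 = 2, x3 = 3, x4 = 4, x5 = 3 works:
  constraint 2 holds since x3 - x5 = 0.
  constraint 5 holds since x2 + x3 = 5.
  constraint 7 holds since x3 + x2 = 5.
The rest check out directly.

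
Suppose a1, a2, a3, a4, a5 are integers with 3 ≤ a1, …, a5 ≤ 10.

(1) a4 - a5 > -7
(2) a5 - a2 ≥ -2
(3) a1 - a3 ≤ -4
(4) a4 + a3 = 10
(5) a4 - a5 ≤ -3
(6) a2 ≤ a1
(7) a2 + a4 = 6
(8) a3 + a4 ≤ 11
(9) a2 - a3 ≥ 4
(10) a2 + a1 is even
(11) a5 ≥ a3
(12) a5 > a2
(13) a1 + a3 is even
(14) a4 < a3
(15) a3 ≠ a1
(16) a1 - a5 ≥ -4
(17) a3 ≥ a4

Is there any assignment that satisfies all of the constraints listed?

Unsatisfiable

Constraints 2, 3, 9, and 16 give a5 − a2 ≥ -2, a2 − a3 ≥ 4, a3 − a1 ≥ 4, a1 − a5 ≥ -4.
Adding all 4 inequalities: the left sides telescope to 0, and the right sides sum to (-2) + 4 + 4 + (-4) = 2. So 0 ≥ 2, which is false.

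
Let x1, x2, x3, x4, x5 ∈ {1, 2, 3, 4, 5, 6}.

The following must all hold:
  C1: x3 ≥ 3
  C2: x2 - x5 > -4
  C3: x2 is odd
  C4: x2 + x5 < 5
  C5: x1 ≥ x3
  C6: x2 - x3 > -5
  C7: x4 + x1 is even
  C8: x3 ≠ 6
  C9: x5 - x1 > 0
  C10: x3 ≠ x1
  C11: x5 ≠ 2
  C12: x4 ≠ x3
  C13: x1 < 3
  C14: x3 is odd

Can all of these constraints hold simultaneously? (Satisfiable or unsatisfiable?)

Unsatisfiable

From constraints 1 and 5: x1 ≥ x3 and x3 ≥ 3, so x1 ≥ 3. From constraint 13: x1 ≤ 2. But 2 < 3, so no value of x1 works.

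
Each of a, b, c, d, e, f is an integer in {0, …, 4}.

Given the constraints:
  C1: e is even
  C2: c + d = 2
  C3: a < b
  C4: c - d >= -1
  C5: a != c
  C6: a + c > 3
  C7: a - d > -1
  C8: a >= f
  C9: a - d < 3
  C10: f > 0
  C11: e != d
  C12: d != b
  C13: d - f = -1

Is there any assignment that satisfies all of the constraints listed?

One satisfying assignment is a = 3, b = 4, c = 1, d = 1, e = 4, f = 2.
For the less obvious constraints — constraint 2: c + d = 2; constraint 4: c - d = 0 — and the others hold by inspection.

Satisfiable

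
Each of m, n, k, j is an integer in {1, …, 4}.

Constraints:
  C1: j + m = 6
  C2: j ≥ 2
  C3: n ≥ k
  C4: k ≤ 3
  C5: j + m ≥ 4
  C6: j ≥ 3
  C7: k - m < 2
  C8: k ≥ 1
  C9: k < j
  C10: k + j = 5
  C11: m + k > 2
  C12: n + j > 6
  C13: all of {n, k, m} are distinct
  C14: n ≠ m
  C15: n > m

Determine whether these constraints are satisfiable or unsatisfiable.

Satisfiable

One satisfying assignment is m = 3, n = 4, k = 2, j = 3.
For the less obvious constraints — constraint 1: j + m = 6; constraint 5: j + m = 6; constraint 7: k - m = -1 — and the others hold by inspection.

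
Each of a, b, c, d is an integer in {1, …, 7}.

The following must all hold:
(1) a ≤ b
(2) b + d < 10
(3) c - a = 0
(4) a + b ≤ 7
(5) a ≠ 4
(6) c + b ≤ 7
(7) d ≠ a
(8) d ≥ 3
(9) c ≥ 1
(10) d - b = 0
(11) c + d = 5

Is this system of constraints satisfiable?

Setting (a, b, c, d) = (1, 4, 1, 4) satisfies everything: constraint 2: b + d = 8; constraint 3: c - a = 0; constraint 4: a + b = 5, and the others follow.

Satisfiable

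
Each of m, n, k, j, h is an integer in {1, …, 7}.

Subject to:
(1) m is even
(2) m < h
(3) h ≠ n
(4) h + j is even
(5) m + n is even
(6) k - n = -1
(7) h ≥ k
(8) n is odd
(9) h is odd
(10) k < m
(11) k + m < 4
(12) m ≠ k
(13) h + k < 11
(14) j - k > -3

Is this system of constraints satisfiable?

Constraint 1 makes m even and constraint 8 makes n odd, so m + n must be odd. Constraint 5 says m + n is even — contradiction.

Unsatisfiable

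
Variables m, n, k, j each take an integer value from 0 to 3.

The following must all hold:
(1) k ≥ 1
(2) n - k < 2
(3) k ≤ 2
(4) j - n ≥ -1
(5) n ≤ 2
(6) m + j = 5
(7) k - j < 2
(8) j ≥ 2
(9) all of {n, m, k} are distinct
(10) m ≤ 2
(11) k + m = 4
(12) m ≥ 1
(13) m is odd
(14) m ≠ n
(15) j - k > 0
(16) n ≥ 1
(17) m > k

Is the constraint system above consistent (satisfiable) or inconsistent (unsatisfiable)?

Unsatisfiable

Constraints 1, 3, 5, 10, 12, and 16 confine each of n, m, k to the 2 values {1, 2}.
Constraint 9 requires all 3 of them to be distinct, but only 2 values are available — impossible by the pigeonhole principle.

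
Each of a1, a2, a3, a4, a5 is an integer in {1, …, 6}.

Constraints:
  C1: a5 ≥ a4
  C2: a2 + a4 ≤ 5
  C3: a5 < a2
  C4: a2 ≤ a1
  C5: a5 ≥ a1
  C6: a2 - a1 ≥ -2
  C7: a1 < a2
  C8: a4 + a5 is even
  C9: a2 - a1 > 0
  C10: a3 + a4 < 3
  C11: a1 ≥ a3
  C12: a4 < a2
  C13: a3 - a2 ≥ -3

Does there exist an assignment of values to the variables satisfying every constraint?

Unsatisfiable

Constraints 3, 4, and 5 give a1 ≤ a5, a5 < a2, a2 ≤ a1. Chaining: a1 ≤ a5 < a2 ≤ a1, which forces a1 < a1 — impossible.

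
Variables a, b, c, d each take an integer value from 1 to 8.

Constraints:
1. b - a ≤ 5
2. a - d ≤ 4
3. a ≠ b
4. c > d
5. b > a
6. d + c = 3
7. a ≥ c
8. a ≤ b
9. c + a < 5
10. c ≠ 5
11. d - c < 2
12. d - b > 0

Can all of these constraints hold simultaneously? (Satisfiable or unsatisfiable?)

Unsatisfiable

Constraints 4, 7, 8, and 12 give a ≤ b, b < d, d < c, c ≤ a. Chaining: a ≤ b < d < c ≤ a, which forces a < a — impossible.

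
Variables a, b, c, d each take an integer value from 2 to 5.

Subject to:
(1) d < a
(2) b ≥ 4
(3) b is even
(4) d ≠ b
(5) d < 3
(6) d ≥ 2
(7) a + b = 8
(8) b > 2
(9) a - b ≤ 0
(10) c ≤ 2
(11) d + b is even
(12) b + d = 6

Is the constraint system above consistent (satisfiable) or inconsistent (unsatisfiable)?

Satisfiable

Take a = 4, b = 4, c = 2, d = 2. Then constraint 7: a + b = 8; constraint 9: a - b = 0, and every other listed constraint is also met.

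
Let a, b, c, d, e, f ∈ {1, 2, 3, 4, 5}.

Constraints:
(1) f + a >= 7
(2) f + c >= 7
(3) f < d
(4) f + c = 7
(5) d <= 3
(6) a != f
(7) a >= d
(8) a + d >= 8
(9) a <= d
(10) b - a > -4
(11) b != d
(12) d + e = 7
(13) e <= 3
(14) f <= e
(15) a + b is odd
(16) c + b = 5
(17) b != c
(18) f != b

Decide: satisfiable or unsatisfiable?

From constraints 13 and 14: f ≤ e ≤ 3. From constraints 5 and 9: a ≤ d ≤ 3. Hence f + a ≤ 6. But constraint 1 requires f + a ≥ 7, and 7 > 6. Contradiction.

Unsatisfiable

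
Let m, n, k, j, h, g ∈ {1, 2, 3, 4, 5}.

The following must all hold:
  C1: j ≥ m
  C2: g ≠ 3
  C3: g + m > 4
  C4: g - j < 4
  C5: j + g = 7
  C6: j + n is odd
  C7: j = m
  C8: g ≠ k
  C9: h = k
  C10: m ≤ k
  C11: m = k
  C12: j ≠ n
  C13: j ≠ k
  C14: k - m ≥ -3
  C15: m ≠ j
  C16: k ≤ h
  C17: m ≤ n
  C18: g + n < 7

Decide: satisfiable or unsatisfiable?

Unsatisfiable

From constraints 7 and 11, j = m = k, so j = k. But constraint 13 says j ≠ k. Contradiction.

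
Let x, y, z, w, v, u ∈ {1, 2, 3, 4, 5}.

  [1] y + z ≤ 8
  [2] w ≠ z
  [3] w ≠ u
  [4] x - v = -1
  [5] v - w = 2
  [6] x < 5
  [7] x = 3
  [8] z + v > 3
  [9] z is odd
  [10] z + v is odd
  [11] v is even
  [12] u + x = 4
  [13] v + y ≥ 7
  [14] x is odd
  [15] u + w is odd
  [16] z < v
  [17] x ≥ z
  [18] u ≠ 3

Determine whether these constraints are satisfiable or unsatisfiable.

Try x = 3, y = 5, z = 1, w = 2, v = 4, u = 1.
Check constraint 1: y + z = 6; constraint 4: x - v = -1. The remaining constraints are straightforward to verify.

Satisfiable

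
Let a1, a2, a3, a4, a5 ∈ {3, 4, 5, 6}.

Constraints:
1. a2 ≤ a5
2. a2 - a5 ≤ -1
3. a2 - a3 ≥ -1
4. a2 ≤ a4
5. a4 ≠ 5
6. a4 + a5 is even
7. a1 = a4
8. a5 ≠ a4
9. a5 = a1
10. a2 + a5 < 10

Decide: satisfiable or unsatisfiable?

Unsatisfiable

From constraints 7 and 9, a5 = a1 = a4, so a5 = a4. But constraint 8 says a5 ≠ a4. Contradiction.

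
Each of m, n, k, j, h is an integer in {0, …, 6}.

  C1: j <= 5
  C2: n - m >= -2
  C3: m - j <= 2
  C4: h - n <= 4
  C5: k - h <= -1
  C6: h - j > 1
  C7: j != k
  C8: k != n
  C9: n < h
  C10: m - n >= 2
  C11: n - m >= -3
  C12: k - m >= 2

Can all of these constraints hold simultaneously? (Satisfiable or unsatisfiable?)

Unsatisfiable

Constraints 4, 5, 10, and 12 give n − h ≥ -4, h − k ≥ 1, k − m ≥ 2, m − n ≥ 2.
Adding all 4 inequalities: the left sides telescope to 0, and the right sides sum to (-4) + 1 + 2 + 2 = 1. So 0 ≥ 1, which is false.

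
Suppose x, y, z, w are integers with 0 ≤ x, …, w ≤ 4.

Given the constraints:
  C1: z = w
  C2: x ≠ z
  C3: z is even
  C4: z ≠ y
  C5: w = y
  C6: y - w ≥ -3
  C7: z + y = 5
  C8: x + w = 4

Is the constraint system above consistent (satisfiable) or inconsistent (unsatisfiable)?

From constraints 1 and 5, z = w = y, so z = y. But constraint 4 says z ≠ y. Contradiction.

Unsatisfiable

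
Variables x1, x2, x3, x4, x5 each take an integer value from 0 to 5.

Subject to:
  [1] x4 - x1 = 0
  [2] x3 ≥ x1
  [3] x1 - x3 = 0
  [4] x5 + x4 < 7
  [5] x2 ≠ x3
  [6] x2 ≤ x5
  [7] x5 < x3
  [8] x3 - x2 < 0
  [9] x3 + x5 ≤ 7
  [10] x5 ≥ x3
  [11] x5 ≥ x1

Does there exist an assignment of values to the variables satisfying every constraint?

Constraints 6, 7, and 8 give x5 < x3, x3 < x2, x2 ≤ x5. Chaining: x5 < x3 < x2 ≤ x5, which forces x5 < x5 — impossible.

Unsatisfiable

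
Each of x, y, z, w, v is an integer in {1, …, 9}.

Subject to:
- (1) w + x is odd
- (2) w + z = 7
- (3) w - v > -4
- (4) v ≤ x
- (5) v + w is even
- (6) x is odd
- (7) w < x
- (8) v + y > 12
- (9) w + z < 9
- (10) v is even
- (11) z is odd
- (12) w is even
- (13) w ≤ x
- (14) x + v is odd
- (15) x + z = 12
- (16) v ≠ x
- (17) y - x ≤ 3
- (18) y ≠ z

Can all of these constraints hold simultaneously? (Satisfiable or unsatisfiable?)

Setting (x, y, z, w, v) = (7, 9, 5, 2, 4) satisfies everything: constraint 2: w + z = 7; constraint 3: w - v = -2, and the others follow.

Satisfiable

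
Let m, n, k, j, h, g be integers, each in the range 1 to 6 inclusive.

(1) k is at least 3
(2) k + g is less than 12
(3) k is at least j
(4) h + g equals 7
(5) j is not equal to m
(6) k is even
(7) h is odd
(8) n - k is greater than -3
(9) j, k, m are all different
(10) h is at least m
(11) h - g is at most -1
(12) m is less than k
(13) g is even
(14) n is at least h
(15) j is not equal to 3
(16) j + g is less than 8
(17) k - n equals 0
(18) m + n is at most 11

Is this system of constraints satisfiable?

Satisfiable

Try m = 3, n = 6, k = 6, j = 1, h = 3, g = 4.
Check constraint 2: k + g = 10; constraint 4: h + g = 7; constraint 8: n - k = 0. The remaining constraints are straightforward to verify.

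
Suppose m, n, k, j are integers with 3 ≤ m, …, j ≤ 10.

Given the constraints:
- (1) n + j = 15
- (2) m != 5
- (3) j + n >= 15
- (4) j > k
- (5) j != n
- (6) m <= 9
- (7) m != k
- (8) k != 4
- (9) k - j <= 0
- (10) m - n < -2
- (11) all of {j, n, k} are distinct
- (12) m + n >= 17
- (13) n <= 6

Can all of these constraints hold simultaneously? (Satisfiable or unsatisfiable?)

From constraint 6: m ≤ 9. From constraint 13: n ≤ 6. Hence m + n ≤ 15. But constraint 12 requires m + n ≥ 17, and 17 > 15. Contradiction.

Unsatisfiable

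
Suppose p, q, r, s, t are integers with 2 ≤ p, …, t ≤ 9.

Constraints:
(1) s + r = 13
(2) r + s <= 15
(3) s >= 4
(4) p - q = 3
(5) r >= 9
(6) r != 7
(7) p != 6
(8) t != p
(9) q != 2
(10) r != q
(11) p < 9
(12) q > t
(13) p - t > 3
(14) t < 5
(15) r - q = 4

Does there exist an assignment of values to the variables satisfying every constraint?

Satisfiable

Try p = 8, q = 5, r = 9, s = 4, t = 4.
Check constraint 1: s + r = 13; constraint 2: r + s = 13. The remaining constraints are straightforward to verify.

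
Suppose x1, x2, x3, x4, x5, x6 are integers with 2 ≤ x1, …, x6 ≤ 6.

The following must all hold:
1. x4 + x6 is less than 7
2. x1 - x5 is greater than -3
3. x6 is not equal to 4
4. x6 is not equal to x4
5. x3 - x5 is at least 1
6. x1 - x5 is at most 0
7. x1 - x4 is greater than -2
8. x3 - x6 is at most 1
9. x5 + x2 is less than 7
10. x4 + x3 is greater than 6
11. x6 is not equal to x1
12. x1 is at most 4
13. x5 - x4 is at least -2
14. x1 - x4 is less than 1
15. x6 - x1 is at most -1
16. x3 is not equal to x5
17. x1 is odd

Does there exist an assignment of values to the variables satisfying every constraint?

Unsatisfiable

Constraints 5, 6, 8, and 15 give x6 − x3 ≥ -1, x3 − x5 ≥ 1, x5 − x1 ≥ 0, x1 − x6 ≥ 1.
Adding all 4 inequalities: the left sides telescope to 0, and the right sides sum to (-1) + 1 + 0 + 1 = 1. So 0 ≥ 1, which is false.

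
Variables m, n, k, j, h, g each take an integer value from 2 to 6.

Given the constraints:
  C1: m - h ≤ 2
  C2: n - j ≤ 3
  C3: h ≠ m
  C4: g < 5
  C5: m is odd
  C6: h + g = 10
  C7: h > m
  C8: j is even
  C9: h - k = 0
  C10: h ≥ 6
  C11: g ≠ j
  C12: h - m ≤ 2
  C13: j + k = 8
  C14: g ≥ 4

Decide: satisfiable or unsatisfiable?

Satisfiable

Try m = 5, n = 2, k = 6, j = 2, h = 6, g = 4.
Check constraint 1: m - h = -1; constraint 2: n - j = 0; constraint 6: h + g = 10. The remaining constraints are straightforward to verify.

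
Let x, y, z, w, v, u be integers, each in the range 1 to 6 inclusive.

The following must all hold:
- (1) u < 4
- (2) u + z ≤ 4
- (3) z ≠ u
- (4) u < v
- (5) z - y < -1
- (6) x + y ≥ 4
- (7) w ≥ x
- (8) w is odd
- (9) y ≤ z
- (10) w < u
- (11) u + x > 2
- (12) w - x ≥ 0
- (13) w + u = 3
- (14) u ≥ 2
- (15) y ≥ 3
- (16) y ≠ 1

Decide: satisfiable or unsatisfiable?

Unsatisfiable

From constraint 14: u ≥ 2. From constraints 9 and 15: z ≥ y ≥ 3. Hence u + z ≥ 5. But constraint 2 requires u + z ≤ 4, and 4 < 5. Contradiction.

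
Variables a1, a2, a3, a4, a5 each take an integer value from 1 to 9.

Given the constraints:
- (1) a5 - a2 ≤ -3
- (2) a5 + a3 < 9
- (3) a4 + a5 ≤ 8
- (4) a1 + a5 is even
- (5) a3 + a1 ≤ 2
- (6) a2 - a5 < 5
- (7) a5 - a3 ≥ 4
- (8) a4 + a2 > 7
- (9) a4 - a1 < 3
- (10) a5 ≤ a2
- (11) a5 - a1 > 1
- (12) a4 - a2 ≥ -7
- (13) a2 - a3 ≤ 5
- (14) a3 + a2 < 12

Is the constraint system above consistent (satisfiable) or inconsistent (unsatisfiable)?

Constraints 1, 7, and 13 give a3 − a2 ≥ -5, a2 − a5 ≥ 3, a5 − a3 ≥ 4.
Adding all 3 inequalities: the left sides telescope to 0, and the right sides sum to (-5) + 3 + 4 = 2. So 0 ≥ 2, which is false.

Unsatisfiable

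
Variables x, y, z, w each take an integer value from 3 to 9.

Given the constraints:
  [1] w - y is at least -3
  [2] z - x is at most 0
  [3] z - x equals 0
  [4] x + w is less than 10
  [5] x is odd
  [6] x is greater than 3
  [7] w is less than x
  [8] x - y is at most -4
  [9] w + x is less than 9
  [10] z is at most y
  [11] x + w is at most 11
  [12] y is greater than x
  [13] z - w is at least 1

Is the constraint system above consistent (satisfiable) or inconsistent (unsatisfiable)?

Constraints 1, 2, 8, and 13 give x − z ≥ 0, z − w ≥ 1, w − y ≥ -3, y − x ≥ 4.
Adding all 4 inequalities: the left sides telescope to 0, and the right sides sum to 0 + 1 + (-3) + 4 = 2. So 0 ≥ 2, which is false.

Unsatisfiable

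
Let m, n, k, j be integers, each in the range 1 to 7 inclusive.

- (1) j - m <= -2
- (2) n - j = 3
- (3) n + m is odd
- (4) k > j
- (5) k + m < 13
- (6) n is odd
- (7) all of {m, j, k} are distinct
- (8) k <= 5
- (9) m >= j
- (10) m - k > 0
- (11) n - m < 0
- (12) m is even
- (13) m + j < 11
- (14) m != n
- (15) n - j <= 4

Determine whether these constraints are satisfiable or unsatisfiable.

Try m = 6, n = 5, k = 5, j = 2.
Check constraint 1: j - m = -4; constraint 2: n - j = 3. The remaining constraints are straightforward to verify.

Satisfiable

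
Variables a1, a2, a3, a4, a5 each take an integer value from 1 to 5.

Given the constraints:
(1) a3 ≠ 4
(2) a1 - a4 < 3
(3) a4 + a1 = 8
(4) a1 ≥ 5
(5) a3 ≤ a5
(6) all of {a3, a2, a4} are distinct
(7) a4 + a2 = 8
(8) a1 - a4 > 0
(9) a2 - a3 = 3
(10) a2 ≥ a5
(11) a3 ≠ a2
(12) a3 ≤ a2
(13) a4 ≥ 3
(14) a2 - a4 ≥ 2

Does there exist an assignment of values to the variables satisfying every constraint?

Satisfiable

Try a1 = 5, a2 = 5, a3 = 2, a4 = 3, a5 = 4.
Check constraint 2: a1 - a4 = 2; constraint 3: a4 + a1 = 8. The remaining constraints are straightforward to verify.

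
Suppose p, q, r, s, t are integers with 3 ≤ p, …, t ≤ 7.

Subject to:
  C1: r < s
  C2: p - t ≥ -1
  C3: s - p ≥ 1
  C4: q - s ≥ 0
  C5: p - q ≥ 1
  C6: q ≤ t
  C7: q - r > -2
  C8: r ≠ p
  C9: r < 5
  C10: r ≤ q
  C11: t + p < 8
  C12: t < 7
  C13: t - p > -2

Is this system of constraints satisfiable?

Constraints 3, 4, and 5 give p − q ≥ 1, q − s ≥ 0, s − p ≥ 1.
Adding all 3 inequalities: the left sides telescope to 0, and the right sides sum to 1 + 0 + 1 = 2. So 0 ≥ 2, which is false.

Unsatisfiable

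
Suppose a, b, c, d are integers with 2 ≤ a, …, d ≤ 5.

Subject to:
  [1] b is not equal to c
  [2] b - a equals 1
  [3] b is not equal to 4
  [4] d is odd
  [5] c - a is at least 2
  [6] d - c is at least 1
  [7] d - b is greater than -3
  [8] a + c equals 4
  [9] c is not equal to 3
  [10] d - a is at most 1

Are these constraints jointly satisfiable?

Constraints 5, 6, and 10 give a − d ≥ -1, d − c ≥ 1, c − a ≥ 2.
Adding all 3 inequalities: the left sides telescope to 0, and the right sides sum to (-1) + 1 + 2 = 2. So 0 ≥ 2, which is false.

Unsatisfiable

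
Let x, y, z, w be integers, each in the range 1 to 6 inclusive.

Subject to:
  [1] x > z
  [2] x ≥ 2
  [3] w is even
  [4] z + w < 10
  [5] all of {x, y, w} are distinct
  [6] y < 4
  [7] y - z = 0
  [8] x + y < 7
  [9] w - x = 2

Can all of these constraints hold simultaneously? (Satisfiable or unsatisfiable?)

Satisfiable

Setting (x, y, z, w) = (4, 1, 1, 6) satisfies everything: constraint 4: z + w = 7; constraint 7: y - z = 0; constraint 8: x + y = 5, and the others follow.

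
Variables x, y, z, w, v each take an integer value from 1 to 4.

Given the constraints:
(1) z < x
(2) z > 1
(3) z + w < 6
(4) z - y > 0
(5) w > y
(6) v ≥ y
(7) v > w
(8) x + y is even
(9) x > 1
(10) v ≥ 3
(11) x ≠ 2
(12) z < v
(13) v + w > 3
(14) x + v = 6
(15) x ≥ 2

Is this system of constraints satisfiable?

Setting (x, y, z, w, v) = (3, 1, 2, 2, 3) satisfies everything: constraint 3: z + w = 4; constraint 4: z - y = 1; constraint 13: v + w = 5, and the others follow.

Satisfiable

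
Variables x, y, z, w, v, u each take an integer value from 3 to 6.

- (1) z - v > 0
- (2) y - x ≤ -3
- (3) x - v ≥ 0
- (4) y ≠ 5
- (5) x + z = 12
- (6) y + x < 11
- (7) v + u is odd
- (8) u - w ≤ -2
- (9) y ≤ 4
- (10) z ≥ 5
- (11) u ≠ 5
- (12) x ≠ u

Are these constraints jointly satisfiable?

Satisfiable

The assignment x = 6, y = 3, z = 6, w = 6, v = 3, u = 4 works:
  constraint 1 holds since z - v = 3.
  constraint 2 holds since y - x = -3.
  constraint 3 holds since x - v = 3.
The rest check out directly.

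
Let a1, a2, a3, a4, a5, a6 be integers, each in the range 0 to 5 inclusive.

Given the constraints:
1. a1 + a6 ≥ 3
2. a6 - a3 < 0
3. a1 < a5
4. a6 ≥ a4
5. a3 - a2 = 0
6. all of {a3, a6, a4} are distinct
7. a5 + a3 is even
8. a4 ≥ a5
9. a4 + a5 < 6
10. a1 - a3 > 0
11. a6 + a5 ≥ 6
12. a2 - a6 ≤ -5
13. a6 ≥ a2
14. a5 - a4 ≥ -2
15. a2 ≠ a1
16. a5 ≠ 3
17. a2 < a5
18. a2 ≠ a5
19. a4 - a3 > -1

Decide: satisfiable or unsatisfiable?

Unsatisfiable

Constraints 2, 3, 4, 8, and 10 give a4 ≤ a6, a6 < a3, a3 < a1, a1 < a5, a5 ≤ a4. Chaining: a4 ≤ a6 < a3 < a1 < a5 ≤ a4, which forces a4 < a4 — impossible.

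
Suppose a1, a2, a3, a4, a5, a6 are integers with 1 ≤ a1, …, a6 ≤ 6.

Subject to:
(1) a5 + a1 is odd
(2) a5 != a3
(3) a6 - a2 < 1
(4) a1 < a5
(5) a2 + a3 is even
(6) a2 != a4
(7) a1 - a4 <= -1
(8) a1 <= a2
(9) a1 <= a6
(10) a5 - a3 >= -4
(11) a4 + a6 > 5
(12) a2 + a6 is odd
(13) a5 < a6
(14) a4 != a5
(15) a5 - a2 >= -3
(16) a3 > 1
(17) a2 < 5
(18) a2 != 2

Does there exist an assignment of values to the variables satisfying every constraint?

Satisfiable

Try a1 = 1, a2 = 4, a3 = 4, a4 = 5, a5 = 2, a6 = 3.
Check constraint 3: a6 - a2 = -1; constraint 7: a1 - a4 = -4; constraint 10: a5 - a3 = -2. The remaining constraints are straightforward to verify.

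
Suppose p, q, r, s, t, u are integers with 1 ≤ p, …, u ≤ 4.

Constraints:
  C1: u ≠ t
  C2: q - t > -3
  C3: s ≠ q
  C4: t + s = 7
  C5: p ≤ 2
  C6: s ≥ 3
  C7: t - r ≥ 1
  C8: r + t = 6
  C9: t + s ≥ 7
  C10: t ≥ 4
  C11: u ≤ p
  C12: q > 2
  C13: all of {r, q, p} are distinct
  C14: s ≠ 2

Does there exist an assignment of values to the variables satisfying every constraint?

Try p = 1, q = 4, r = 2, s = 3, t = 4, u = 1.
Check constraint 2: q - t = 0; constraint 4: t + s = 7; constraint 7: t - r = 2. The remaining constraints are straightforward to verify.

Satisfiable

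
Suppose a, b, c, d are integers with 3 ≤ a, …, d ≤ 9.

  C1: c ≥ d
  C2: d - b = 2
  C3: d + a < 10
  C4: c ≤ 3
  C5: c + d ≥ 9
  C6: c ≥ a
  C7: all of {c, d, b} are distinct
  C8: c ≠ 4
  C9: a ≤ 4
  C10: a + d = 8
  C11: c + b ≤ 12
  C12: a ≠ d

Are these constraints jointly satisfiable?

From constraint 9: a ≤ 4. From constraints 1 and 4: d ≤ c ≤ 3. Hence a + d ≤ 7. But constraint 10 requires a + d = 8, and 8 > 7. Contradiction.

Unsatisfiable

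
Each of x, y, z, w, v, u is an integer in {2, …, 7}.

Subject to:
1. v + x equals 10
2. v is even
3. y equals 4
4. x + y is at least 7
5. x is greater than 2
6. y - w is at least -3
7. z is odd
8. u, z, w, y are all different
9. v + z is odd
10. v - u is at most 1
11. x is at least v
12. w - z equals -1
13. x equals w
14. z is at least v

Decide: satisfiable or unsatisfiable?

Try x = 6, y = 4, z = 7, w = 6, v = 4, u = 5.
Check constraint 1: v + x = 10; constraint 4: x + y = 10. The remaining constraints are straightforward to verify.

Satisfiable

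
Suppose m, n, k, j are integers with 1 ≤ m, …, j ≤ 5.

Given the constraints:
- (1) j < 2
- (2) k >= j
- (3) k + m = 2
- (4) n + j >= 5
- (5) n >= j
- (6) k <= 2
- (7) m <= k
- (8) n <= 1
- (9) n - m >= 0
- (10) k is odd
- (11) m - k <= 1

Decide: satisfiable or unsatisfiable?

Unsatisfiable

From constraint 8: n ≤ 1. From constraints 2 and 6: j ≤ k ≤ 2. Hence n + j ≤ 3. But constraint 4 requires n + j ≥ 5, and 5 > 3. Contradiction.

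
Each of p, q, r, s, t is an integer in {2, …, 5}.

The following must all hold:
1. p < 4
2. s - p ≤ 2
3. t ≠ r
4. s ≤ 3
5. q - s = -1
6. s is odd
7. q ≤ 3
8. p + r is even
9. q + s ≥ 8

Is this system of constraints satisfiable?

Unsatisfiable

From constraint 7: q ≤ 3. From constraint 4: s ≤ 3. Hence q + s ≤ 6. But constraint 9 requires q + s ≥ 8, and 8 > 6. Contradiction.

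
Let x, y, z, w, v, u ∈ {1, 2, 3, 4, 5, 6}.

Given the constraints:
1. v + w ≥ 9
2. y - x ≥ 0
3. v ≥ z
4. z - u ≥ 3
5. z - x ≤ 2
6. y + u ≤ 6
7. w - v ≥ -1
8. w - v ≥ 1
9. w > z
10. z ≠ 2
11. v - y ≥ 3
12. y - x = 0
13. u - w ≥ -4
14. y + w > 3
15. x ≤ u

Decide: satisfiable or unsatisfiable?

Unsatisfiable

Constraints 2, 4, 5, 8, 11, and 13 give y − x ≥ 0, x − z ≥ -2, z − u ≥ 3, u − w ≥ -4, w − v ≥ 1, v − y ≥ 3.
Adding all 6 inequalities: the left sides telescope to 0, and the right sides sum to 0 + (-2) + 3 + (-4) + 1 + 3 = 1. So 0 ≥ 1, which is false.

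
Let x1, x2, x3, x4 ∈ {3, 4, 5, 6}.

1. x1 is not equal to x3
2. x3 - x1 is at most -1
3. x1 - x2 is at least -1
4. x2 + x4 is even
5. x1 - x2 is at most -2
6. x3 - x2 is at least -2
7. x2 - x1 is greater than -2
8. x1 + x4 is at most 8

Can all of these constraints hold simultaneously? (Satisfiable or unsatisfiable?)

Unsatisfiable

Constraints 2, 5, and 6 give x2 − x1 ≥ 2, x1 − x3 ≥ 1, x3 − x2 ≥ -2.
Adding all 3 inequalities: the left sides telescope to 0, and the right sides sum to 2 + 1 + (-2) = 1. So 0 ≥ 1, which is false.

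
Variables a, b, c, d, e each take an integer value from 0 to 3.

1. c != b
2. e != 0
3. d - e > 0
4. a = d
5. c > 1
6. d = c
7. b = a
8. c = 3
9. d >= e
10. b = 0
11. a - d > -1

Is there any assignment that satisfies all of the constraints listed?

Unsatisfiable

Constraint 10 fixes b = 0 and constraint 8 fixes c = 3. Constraints 4, 6, and 7 give b = a = d = c, so b = c. But 0 ≠ 3 — contradiction.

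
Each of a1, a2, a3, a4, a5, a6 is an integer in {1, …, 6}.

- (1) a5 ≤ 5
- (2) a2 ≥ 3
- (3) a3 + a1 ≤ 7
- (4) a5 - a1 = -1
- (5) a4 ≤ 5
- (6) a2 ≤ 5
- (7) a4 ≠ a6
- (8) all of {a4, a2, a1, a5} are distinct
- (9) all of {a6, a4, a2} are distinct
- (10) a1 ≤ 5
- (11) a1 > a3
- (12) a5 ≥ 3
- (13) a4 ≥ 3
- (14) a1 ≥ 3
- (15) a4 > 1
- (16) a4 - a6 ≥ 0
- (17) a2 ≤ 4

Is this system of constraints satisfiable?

Unsatisfiable

Constraints 1, 2, 5, 6, 10, 12, 13, and 14 confine each of a4, a2, a1, a5 to the 3 values {3, …, 5}.
Constraint 8 requires all 4 of them to be distinct, but only 3 values are available — impossible by the pigeonhole principle.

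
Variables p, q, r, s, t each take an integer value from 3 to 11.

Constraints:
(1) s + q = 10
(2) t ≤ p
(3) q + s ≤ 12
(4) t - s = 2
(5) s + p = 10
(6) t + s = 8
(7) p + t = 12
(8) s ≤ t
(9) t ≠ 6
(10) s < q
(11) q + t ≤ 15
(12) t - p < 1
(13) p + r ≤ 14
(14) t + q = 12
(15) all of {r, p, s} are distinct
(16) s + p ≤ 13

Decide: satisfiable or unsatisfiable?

Satisfiable

Try p = 7, q = 7, r = 6, s = 3, t = 5.
Check constraint 1: s + q = 10; constraint 3: q + s = 10. The remaining constraints are straightforward to verify.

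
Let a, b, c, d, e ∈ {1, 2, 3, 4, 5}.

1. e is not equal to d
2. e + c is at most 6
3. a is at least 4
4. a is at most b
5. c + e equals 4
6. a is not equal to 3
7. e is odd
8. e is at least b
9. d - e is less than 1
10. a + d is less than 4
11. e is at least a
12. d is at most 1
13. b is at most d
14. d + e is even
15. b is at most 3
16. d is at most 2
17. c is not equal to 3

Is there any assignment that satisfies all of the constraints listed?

Unsatisfiable

From constraints 3 and 4: b ≥ a and a ≥ 4, so b ≥ 4. From constraints 13 and 16: b ≤ d and d ≤ 2, so b ≤ 2. But 2 < 4, so no value of b works.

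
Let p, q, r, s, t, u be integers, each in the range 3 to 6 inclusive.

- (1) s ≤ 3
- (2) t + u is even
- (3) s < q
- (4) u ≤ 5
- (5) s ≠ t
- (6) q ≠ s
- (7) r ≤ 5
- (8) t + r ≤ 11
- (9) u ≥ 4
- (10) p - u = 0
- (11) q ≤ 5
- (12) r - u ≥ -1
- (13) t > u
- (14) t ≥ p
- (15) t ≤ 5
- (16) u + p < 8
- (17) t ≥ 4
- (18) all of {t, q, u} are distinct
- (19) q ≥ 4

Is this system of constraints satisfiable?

Unsatisfiable

Constraints 4, 9, 11, 15, 17, and 19 confine each of t, q, u to the 2 values {4, 5}.
Constraint 18 requires all 3 of them to be distinct, but only 2 values are available — impossible by the pigeonhole principle.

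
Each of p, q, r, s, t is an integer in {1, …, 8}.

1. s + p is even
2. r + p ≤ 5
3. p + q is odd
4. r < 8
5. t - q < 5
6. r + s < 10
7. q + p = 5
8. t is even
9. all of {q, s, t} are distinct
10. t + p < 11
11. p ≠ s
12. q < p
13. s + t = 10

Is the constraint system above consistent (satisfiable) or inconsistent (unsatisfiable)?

Setting (p, q, r, s, t) = (4, 1, 1, 6, 4) satisfies everything: constraint 2: r + p = 5; constraint 5: t - q = 3; constraint 6: r + s = 7, and the others follow.

Satisfiable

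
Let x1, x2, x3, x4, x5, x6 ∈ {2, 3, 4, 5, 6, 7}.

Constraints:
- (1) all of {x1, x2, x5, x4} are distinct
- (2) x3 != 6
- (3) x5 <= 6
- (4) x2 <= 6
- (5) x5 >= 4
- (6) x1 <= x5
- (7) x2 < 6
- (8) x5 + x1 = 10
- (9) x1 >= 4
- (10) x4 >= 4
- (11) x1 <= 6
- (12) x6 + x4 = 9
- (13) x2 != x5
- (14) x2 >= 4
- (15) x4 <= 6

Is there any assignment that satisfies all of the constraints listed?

Unsatisfiable

Constraints 3, 4, 5, 9, 10, 11, 14, and 15 confine each of x1, x2, x5, x4 to the 3 values {4, …, 6}.
Constraint 1 requires all 4 of them to be distinct, but only 3 values are available — impossible by the pigeonhole principle.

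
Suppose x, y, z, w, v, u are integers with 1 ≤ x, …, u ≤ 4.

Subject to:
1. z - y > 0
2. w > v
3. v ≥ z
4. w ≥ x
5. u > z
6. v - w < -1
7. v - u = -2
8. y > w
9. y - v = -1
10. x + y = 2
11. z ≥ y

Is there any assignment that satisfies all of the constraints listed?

Unsatisfiable

Constraints 1, 2, 3, and 8 give z ≤ v, v < w, w < y, y < z. Chaining: z ≤ v < w < y < z, which forces z < z — impossible.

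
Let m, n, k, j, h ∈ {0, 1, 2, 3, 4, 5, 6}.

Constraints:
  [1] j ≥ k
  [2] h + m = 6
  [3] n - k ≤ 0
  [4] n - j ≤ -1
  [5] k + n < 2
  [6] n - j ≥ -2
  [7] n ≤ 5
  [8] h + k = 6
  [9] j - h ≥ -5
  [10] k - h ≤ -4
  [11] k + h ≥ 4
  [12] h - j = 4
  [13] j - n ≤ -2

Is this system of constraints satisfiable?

Constraints 3, 9, 10, and 13 give j − h ≥ -5, h − k ≥ 4, k − n ≥ 0, n − j ≥ 2.
Adding all 4 inequalities: the left sides telescope to 0, and the right sides sum to (-5) + 4 + 0 + 2 = 1. So 0 ≥ 1, which is false.

Unsatisfiable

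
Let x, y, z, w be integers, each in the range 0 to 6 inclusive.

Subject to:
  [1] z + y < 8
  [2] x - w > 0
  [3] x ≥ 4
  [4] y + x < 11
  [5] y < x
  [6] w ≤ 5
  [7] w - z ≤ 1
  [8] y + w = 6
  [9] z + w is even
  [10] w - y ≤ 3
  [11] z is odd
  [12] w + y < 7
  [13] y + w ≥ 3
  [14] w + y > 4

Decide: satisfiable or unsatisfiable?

Satisfiable

Take x = 5, y = 3, z = 3, w = 3. Then constraint 1: z + y = 6; constraint 2: x - w = 2; constraint 4: y + x = 8, and every other listed constraint is also met.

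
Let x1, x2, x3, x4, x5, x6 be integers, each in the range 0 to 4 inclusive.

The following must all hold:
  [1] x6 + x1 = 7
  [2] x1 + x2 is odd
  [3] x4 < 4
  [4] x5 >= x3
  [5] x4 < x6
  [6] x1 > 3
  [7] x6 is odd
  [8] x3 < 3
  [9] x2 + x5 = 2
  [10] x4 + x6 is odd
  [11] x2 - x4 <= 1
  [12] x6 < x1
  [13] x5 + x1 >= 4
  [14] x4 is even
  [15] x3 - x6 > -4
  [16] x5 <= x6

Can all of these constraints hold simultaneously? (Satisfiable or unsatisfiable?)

One satisfying assignment is x1 = 4, x2 = 1, x3 = 1, x4 = 0, x5 = 1, x6 = 3.
For the less obvious constraints — constraint 1: x6 + x1 = 7; constraint 9: x2 + x5 = 2 — and the others hold by inspection.

Satisfiable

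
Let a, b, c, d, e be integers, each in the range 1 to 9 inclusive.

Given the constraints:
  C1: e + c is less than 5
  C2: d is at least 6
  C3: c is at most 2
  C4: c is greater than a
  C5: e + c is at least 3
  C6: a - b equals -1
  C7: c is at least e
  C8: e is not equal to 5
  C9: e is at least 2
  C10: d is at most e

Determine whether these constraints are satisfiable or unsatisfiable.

Unsatisfiable

From constraints 2 and 10: e ≥ d and d ≥ 6, so e ≥ 6. From constraints 3 and 7: e ≤ c and c ≤ 2, so e ≤ 2. But 2 < 6, so no value of e works.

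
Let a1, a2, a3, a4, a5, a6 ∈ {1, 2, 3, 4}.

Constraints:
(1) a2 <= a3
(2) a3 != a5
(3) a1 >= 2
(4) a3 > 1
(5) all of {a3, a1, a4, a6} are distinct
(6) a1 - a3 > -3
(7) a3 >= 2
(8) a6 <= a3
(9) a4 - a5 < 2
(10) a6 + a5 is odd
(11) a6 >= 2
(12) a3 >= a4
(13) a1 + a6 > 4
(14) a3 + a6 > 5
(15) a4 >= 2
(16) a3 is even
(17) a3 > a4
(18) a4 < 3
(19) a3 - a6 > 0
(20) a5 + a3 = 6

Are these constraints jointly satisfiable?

Unsatisfiable

Constraints 3, 7, 11, and 15 confine each of a3, a1, a4, a6 to the 3 values {2, …, 4} (the domain already gives each ≤ 4).
Constraint 5 requires all 4 of them to be distinct, but only 3 values are available — impossible by the pigeonhole principle.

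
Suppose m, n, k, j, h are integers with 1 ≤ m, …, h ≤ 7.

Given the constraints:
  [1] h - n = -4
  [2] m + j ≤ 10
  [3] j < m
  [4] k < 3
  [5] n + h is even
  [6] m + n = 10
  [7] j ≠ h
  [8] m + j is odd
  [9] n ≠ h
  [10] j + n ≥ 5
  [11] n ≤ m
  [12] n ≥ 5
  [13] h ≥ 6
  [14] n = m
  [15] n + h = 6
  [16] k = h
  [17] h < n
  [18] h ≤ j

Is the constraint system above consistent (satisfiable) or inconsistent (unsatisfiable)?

From constraints 11 and 12: m ≥ n ≥ 5. From constraints 13 and 18: j ≥ h ≥ 6. Hence m + j ≥ 11. But constraint 2 requires m + j ≤ 10, and 10 < 11. Contradiction.

Unsatisfiable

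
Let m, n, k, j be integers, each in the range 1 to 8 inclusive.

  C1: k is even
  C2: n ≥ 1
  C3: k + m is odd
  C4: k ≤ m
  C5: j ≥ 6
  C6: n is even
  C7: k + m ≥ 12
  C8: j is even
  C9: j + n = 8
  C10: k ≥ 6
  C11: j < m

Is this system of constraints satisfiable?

Satisfiable

Setting (m, n, k, j) = (7, 2, 6, 6) satisfies everything: constraint 7: k + m = 13; constraint 9: j + n = 8, and the others follow.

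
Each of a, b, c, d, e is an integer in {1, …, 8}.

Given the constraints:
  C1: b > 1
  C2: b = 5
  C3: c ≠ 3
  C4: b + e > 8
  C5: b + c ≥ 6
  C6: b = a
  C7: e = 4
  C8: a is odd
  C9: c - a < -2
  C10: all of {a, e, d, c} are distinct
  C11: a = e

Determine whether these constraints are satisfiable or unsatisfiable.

Constraint 2 fixes b = 5 and constraint 7 fixes e = 4. Constraints 6 and 11 give b = a = e, so b = e. But 5 ≠ 4 — contradiction.

Unsatisfiable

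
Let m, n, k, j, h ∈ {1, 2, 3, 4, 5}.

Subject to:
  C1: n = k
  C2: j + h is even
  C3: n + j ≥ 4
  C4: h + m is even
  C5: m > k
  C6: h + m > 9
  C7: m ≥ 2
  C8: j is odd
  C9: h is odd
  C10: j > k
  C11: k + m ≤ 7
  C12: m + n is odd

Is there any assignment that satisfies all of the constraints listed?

One satisfying assignment is m = 5, n = 2, k = 2, j = 5, h = 5.
For the less obvious constraints — constraint 3: n + j = 7; constraint 6: h + m = 10 — and the others hold by inspection.

Satisfiable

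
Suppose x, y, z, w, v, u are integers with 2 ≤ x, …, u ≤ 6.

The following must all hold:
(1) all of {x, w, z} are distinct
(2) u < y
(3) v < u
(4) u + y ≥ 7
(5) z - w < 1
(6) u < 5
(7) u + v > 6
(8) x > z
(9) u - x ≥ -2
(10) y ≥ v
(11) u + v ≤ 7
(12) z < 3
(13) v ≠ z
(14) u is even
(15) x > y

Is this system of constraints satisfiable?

Setting (x, y, z, w, v, u) = (6, 5, 2, 3, 3, 4) satisfies everything: constraint 4: u + y = 9; constraint 5: z - w = -1; constraint 7: u + v = 7, and the others follow.

Satisfiable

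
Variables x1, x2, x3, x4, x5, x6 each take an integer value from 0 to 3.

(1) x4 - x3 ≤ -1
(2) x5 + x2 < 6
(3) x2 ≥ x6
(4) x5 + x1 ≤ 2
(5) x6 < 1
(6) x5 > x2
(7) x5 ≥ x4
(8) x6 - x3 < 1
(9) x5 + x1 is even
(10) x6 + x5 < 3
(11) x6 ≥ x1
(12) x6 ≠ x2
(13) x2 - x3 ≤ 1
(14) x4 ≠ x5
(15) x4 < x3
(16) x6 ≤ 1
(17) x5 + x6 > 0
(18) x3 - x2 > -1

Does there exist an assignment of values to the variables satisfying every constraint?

Satisfiable

Setting (x1, x2, x3, x4, x5, x6) = (0, 1, 2, 0, 2, 0) satisfies everything: constraint 1: x4 - x3 = -2; constraint 2: x5 + x2 = 3, and the others follow.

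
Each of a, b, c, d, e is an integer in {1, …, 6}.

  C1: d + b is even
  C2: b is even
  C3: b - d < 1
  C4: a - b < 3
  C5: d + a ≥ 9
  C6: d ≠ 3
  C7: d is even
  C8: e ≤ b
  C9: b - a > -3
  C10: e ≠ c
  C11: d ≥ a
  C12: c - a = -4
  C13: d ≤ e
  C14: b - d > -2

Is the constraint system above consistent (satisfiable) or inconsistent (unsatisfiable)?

Satisfiable

Take a = 6, b = 6, c = 2, d = 6, e = 6. Then constraint 3: b - d = 0; constraint 4: a - b = 0; constraint 5: d + a = 12, and every other listed constraint is also met.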